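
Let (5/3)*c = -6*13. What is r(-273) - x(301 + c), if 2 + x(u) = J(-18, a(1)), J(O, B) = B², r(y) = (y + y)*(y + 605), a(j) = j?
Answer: -181271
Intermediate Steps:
r(y) = 2*y*(605 + y) (r(y) = (2*y)*(605 + y) = 2*y*(605 + y))
c = -234/5 (c = 3*(-6*13)/5 = (⅗)*(-78) = -234/5 ≈ -46.800)
x(u) = -1 (x(u) = -2 + 1² = -2 + 1 = -1)
r(-273) - x(301 + c) = 2*(-273)*(605 - 273) - 1*(-1) = 2*(-273)*332 + 1 = -181272 + 1 = -181271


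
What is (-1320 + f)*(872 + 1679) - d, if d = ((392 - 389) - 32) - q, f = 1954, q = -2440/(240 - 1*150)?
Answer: 14556023/9 ≈ 1.6173e+6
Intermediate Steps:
q = -244/9 (q = -2440/(240 - 150) = -2440/90 = -2440*1/90 = -244/9 ≈ -27.111)
d = -17/9 (d = ((392 - 389) - 32) - 1*(-244/9) = (3 - 32) + 244/9 = -29 + 244/9 = -17/9 ≈ -1.8889)
(-1320 + f)*(872 + 1679) - d = (-1320 + 1954)*(872 + 1679) - 1*(-17/9) = 634*2551 + 17/9 = 1617334 + 17/9 = 14556023/9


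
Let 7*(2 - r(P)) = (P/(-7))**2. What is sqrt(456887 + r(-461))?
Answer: 3*sqrt(121722538)/49 ≈ 675.48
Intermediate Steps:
r(P) = 2 - P**2/343 (r(P) = 2 - P**2/49/7 = 2 - P**2/343)
sqrt(456887 + r(-461)) = sqrt(456887 + (2 - 1/343*(-461)**2)) = sqrt(456887 + (2 - 1/343*212521)) = sqrt(456887 + (2 - 212521/343)) = sqrt(456887 - 211835/343) = sqrt(156500406/343) = 3*sqrt(121722538)/49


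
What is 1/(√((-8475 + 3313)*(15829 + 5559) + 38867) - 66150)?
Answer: -22050/1495396163 - I*√110365989/4486188489 ≈ -1.4745e-5 - 2.3417e-6*I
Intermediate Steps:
1/(√((-8475 + 3313)*(15829 + 5559) + 38867) - 66150) = 1/(√(-5162*21388 + 38867) - 66150) = 1/(√(-110404856 + 38867) - 66150) = 1/(√(-110365989) - 66150) = 1/(I*√110365989 - 66150) = 1/(-66150 + I*√110365989)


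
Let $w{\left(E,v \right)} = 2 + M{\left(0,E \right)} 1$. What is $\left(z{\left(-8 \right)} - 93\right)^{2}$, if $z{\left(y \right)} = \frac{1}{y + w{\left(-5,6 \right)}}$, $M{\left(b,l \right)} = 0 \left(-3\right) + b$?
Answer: $\frac{312481}{36} \approx 8680.0$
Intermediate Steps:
$M{\left(b,l \right)} = b$ ($M{\left(b,l \right)} = 0 + b = b$)
$w{\left(E,v \right)} = 2$ ($w{\left(E,v \right)} = 2 + 0 \cdot 1 = 2 + 0 = 2$)
$z{\left(y \right)} = \frac{1}{2 + y}$ ($z{\left(y \right)} = \frac{1}{y + 2} = \frac{1}{2 + y}$)
$\left(z{\left(-8 \right)} - 93\right)^{2} = \left(\frac{1}{2 - 8} - 93\right)^{2} = \left(\frac{1}{-6} - 93\right)^{2} = \left(- \frac{1}{6} - 93\right)^{2} = \left(- \frac{559}{6}\right)^{2} = \frac{312481}{36}$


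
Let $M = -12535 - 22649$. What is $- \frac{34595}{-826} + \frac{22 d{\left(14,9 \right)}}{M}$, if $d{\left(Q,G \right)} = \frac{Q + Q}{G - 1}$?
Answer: $\frac{608563439}{14530992} \approx 41.88$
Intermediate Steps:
$d{\left(Q,G \right)} = \frac{2 Q}{-1 + G}$
$M = -35184$
$- \frac{34595}{-826} + \frac{22 d{\left(14,9 \right)}}{M} = - \frac{34595}{-826} + \frac{22 \cdot 2 \cdot 14 \frac{1}{-1 + 9}}{-35184} = \left(-34595\right) \left(- \frac{1}{826}\right) + 22 \cdot 2 \cdot 14 \cdot \frac{1}{8} \left(- \frac{1}{35184}\right) = \frac{34595}{826} + 22 \cdot 2 \cdot 14 \cdot \frac{1}{8} \left(- \frac{1}{35184}\right) = \frac{34595}{826} + 22 \cdot \frac{7}{2} \left(- \frac{1}{35184}\right) = \frac{34595}{826} + 77 \left(- \frac{1}{35184}\right) = \frac{34595}{826} - \frac{77}{35184} = \frac{608563439}{14530992}$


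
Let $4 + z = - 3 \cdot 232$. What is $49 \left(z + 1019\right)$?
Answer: $15631$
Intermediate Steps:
$z = -700$ ($z = -4 - 3 \cdot 232 = -4 - 696 = -700$)
$49 \left(z + 1019\right) = 49 \left(-700 + 1019\right) = 49 \cdot 319 = 15631$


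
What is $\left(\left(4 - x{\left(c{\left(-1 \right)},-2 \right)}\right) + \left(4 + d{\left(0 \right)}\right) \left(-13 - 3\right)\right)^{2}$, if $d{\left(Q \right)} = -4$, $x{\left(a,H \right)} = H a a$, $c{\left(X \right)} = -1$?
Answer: $36$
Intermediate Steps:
$x{\left(a,H \right)} = H a^{2}$
$\left(\left(4 - x{\left(c{\left(-1 \right)},-2 \right)}\right) + \left(4 + d{\left(0 \right)}\right) \left(-13 - 3\right)\right)^{2} = \left(\left(4 - - 2 \left(-1\right)^{2}\right) + \left(4 - 4\right) \left(-13 - 3\right)\right)^{2} = \left(\left(4 - \left(-2\right) 1\right) + 0 \left(-16\right)\right)^{2} = \left(\left(4 - -2\right) + 0\right)^{2} = \left(\left(4 + 2\right) + 0\right)^{2} = \left(6 + 0\right)^{2} = 6^{2} = 36$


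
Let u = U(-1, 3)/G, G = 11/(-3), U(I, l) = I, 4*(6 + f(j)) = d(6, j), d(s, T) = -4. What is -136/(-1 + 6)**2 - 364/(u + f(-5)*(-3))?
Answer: -5074/225 ≈ -22.551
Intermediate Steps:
f(j) = -7 (f(j) = -6 + (1/4)*(-4) = -6 - 1 = -7)
G = -11/3 (G = 11*(-1/3) = -11/3 ≈ -3.6667)
u = 3/11 (u = -1/(-11/3) = -1*(-3/11) = 3/11 ≈ 0.27273)
-136/(-1 + 6)**2 - 364/(u + f(-5)*(-3)) = -136/(-1 + 6)**2 - 364/(3/11 - 7*(-3)) = -136/(5**2) - 364/(3/11 + 21) = -136/25 - 364/234/11 = -136*1/25 - 364*11/234 = -136/25 - 154/9 = -5074/225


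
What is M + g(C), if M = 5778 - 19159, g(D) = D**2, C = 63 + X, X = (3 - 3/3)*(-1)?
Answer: -9660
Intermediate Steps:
X = -2 (X = (3 - 3*1/3)*(-1) = (3 - 1)*(-1) = 2*(-1) = -2)
C = 61 (C = 63 - 2 = 61)
M = -13381
M + g(C) = -13381 + 61**2 = -13381 + 3721 = -9660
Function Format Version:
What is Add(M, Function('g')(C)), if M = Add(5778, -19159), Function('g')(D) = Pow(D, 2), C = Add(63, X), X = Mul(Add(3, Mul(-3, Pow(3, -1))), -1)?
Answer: -9660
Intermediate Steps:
X = -2 (X = Mul(Add(3, Mul(-3, Rational(1, 3))), -1) = Mul(Add(3, -1), -1) = Mul(2, -1) = -2)
C = 61 (C = Add(63, -2) = 61)
M = -13381
Add(M, Function('g')(C)) = Add(-13381, Pow(61, 2)) = Add(-13381, 3721) = -9660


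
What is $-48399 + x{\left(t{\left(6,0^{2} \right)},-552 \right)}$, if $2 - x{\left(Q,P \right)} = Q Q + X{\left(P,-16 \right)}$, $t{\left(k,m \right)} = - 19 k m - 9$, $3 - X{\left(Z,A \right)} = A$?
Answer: $-48497$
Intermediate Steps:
$X{\left(Z,A \right)} = 3 - A$
$t{\left(k,m \right)} = -9 - 19 k m$ ($t{\left(k,m \right)} = - 19 k m - 9 = -9 - 19 k m$)
$x{\left(Q,P \right)} = -17 - Q^{2}$ ($x{\left(Q,P \right)} = 2 - \left(Q Q + \left(3 - -16\right)\right) = 2 - \left(Q^{2} + \left(3 + 16\right)\right) = 2 - \left(Q^{2} + 19\right) = 2 - \left(19 + Q^{2}\right) = -17 - Q^{2}$)
$-48399 + x{\left(t{\left(6,0^{2} \right)},-552 \right)} = -48399 - \left(17 + \left(-9 - 114 \cdot 0^{2}\right)^{2}\right) = -48399 - \left(17 + \left(-9 - 114 \cdot 0\right)^{2}\right) = -48399 - \left(17 + \left(-9 + 0\right)^{2}\right) = -48399 - 98 = -48497$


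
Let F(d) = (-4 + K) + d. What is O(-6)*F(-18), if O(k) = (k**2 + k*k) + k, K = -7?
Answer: -1914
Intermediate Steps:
F(d) = -11 + d (F(d) = (-4 - 7) + d = -11 + d)
O(k) = k + 2*k**2 (O(k) = (k**2 + k**2) + k = 2*k**2 + k = k + 2*k**2)
O(-6)*F(-18) = (-6*(1 + 2*(-6)))*(-11 - 18) = -6*(1 - 12)*(-29) = -6*(-11)*(-29) = 66*(-29) = -1914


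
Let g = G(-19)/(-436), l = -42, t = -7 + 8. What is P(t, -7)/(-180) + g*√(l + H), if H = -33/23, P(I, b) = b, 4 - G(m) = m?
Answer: 7/180 - 3*I*√2553/436 ≈ 0.038889 - 0.34766*I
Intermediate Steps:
t = 1
G(m) = 4 - m
H = -33/23 (H = -33*1/23 = -33/23 ≈ -1.4348)
g = -23/436 (g = (4 - 1*(-19))/(-436) = (4 + 19)*(-1/436) = 23*(-1/436) = -23/436 ≈ -0.052752)
P(t, -7)/(-180) + g*√(l + H) = -7/(-180) - 23*√(-42 - 33/23)/436 = -7*(-1/180) - 3*I*√2553/436 = 7/180 - 3*I*√2553/436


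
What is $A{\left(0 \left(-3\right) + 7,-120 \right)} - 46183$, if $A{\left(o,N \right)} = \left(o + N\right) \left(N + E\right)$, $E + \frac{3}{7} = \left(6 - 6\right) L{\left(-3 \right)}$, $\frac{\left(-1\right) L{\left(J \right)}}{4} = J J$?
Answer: $- \frac{228022}{7} \approx -32575.0$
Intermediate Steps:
$L{\left(J \right)} = - 4 J^{2}$ ($L{\left(J \right)} = - 4 J J = - 4 J^{2}$)
$E = - \frac{3}{7}$ ($E = - \frac{3}{7} + \left(6 - 6\right) \left(- 4 \left(-3\right)^{2}\right) = - \frac{3}{7} + 0 \left(\left(-4\right) 9\right) = - \frac{3}{7} + 0 \left(-36\right) = - \frac{3}{7} + 0 = - \frac{3}{7} \approx -0.42857$)
$A{\left(o,N \right)} = \left(- \frac{3}{7} + N\right) \left(N + o\right)$ ($A{\left(o,N \right)} = \left(o + N\right) \left(N - \frac{3}{7}\right) = \left(N + o\right) \left(- \frac{3}{7} + N\right) = \left(- \frac{3}{7} + N\right) \left(N + o\right)$)
$A{\left(0 \left(-3\right) + 7,-120 \right)} - 46183 = \left(\left(-120\right)^{2} - - \frac{360}{7} - \frac{3 \left(0 \left(-3\right) + 7\right)}{7} - 120 \left(0 \left(-3\right) + 7\right)\right) - 46183 = \left(14400 + \frac{360}{7} - \frac{3 \left(0 + 7\right)}{7} - 120 \left(0 + 7\right)\right) - 46183 = \left(14400 + \frac{360}{7} - 3 - 840\right) - 46183 = \frac{95259}{7} - 46183 = - \frac{228022}{7}$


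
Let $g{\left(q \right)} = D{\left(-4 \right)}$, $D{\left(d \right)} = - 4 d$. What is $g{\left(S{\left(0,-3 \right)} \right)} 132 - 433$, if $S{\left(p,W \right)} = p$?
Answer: $1679$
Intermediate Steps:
$g{\left(q \right)} = 16$ ($g{\left(q \right)} = \left(-4\right) \left(-4\right) = 16$)
$g{\left(S{\left(0,-3 \right)} \right)} 132 - 433 = 16 \cdot 132 - 433 = 2112 - 433 = 1679$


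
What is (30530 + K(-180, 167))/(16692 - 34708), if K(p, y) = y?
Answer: -30697/18016 ≈ -1.7039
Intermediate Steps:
(30530 + K(-180, 167))/(16692 - 34708) = (30530 + 167)/(16692 - 34708) = 30697/(-18016) = 30697*(-1/18016) = -30697/18016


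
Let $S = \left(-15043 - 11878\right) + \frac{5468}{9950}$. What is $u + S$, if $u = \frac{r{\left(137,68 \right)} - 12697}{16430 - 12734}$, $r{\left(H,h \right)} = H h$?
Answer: $- \frac{23572347391}{875600} \approx -26921.0$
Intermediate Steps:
$S = - \frac{133929241}{4975}$ ($S = -26921 + 5468 \cdot \frac{1}{9950} = -26921 + \frac{2734}{4975} = - \frac{133929241}{4975} \approx -26920.0$)
$u = - \frac{161}{176}$ ($u = \frac{137 \cdot 68 - 12697}{16430 - 12734} = \frac{9316 - 12697}{3696} = \left(-3381\right) \frac{1}{3696} = - \frac{161}{176} \approx -0.91477$)
$u + S = - \frac{161}{176} - \frac{133929241}{4975} = - \frac{23572347391}{875600}$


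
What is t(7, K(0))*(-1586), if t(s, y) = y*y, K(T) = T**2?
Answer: 0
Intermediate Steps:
t(s, y) = y**2
t(7, K(0))*(-1586) = (0**2)**2*(-1586) = 0**2*(-1586) = 0*(-1586) = 0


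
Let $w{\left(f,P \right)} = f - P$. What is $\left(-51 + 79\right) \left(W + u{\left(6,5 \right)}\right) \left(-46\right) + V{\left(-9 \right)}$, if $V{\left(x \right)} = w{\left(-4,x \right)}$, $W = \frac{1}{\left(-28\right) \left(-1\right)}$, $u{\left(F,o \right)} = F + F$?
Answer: $-15497$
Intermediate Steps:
$u{\left(F,o \right)} = 2 F$
$W = \frac{1}{28} \approx 0.035714$
$V{\left(x \right)} = -4 - x$
$\left(-51 + 79\right) \left(W + u{\left(6,5 \right)}\right) \left(-46\right) + V{\left(-9 \right)} = \left(-51 + 79\right) \left(\frac{1}{28} + 2 \cdot 6\right) \left(-46\right) - -5 = 28 \left(\frac{1}{28} + 12\right) \left(-46\right) + \left(-4 + 9\right) = 28 \cdot \frac{337}{28} \left(-46\right) + 5 = 337 \left(-46\right) + 5 = -15502 + 5 = -15497$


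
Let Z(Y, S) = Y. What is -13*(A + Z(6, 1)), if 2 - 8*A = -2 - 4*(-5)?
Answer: -52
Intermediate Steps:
A = -2 (A = 1/4 - (-2 - 4*(-5))/8 = 1/4 - (-2 + 20)/8 = 1/4 - 1/8*18 = 1/4 - 9/4 = -2)
-13*(A + Z(6, 1)) = -13*(-2 + 6) = -13*4 = -52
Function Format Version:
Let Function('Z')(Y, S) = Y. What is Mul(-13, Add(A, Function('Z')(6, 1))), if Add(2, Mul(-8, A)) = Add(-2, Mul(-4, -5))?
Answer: -52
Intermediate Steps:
A = -2 (A = Add(Rational(1, 4), Mul(Rational(-1, 8), Add(-2, Mul(-4, -5)))) = Add(Rational(1, 4), Mul(Rational(-1, 8), Add(-2, 20))) = Add(Rational(1, 4), Mul(Rational(-1, 8), 18)) = Add(Rational(1, 4), Rational(-9, 4)) = -2)
Mul(-13, Add(A, Function('Z')(6, 1))) = Mul(-13, Add(-2, 6)) = Mul(-13, 4) = -52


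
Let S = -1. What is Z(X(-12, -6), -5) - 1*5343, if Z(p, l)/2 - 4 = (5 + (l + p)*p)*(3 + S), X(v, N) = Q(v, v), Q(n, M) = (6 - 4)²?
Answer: -5331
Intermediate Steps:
Q(n, M) = 4 (Q(n, M) = 2² = 4)
X(v, N) = 4
Z(p, l) = 28 + 4*p*(l + p) (Z(p, l) = 8 + 2*((5 + (l + p)*p)*(3 - 1)) = 8 + 2*((5 + p*(l + p))*2) = 8 + 2*(10 + 2*p*(l + p)) = 8 + (20 + 4*p*(l + p)) = 28 + 4*p*(l + p))
Z(X(-12, -6), -5) - 1*5343 = (28 + 4*4² + 4*(-5)*4) - 1*5343 = (28 + 4*16 - 80) - 5343 = (28 + 64 - 80) - 5343 = 12 - 5343 = -5331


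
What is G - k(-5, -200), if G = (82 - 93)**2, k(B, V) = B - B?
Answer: 121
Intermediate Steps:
k(B, V) = 0
G = 121 (G = (-11)**2 = 121)
G - k(-5, -200) = 121 - 1*0 = 121 + 0 = 121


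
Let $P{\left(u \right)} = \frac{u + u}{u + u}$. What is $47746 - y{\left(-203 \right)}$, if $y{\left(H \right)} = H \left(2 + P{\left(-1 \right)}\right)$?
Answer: $48355$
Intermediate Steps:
$P{\left(u \right)} = 1$ ($P{\left(u \right)} = \frac{2 u}{2 u} = 2 u \frac{1}{2 u} = 1$)
$y{\left(H \right)} = 3 H$ ($y{\left(H \right)} = H \left(2 + 1\right) = H 3 = 3 H$)
$47746 - y{\left(-203 \right)} = 47746 - 3 \left(-203\right) = 47746 - -609 = 47746 + 609 = 48355$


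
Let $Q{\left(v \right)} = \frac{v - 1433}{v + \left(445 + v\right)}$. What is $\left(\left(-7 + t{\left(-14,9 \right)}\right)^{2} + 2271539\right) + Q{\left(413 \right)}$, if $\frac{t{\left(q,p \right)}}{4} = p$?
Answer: $\frac{2888193960}{1271} \approx 2.2724 \cdot 10^{6}$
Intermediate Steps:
$t{\left(q,p \right)} = 4 p$
$Q{\left(v \right)} = \frac{-1433 + v}{445 + 2 v}$
$\left(\left(-7 + t{\left(-14,9 \right)}\right)^{2} + 2271539\right) + Q{\left(413 \right)} = \left(\left(-7 + 4 \cdot 9\right)^{2} + 2271539\right) + \frac{-1433 + 413}{445 + 2 \cdot 413} = \left(\left(-7 + 36\right)^{2} + 2271539\right) + \frac{1}{445 + 826} \left(-1020\right) = \left(29^{2} + 2271539\right) + \frac{1}{1271} \left(-1020\right) = \left(841 + 2271539\right) + \frac{1}{1271} \left(-1020\right) = 2272380 - \frac{1020}{1271} = \frac{2888193960}{1271}$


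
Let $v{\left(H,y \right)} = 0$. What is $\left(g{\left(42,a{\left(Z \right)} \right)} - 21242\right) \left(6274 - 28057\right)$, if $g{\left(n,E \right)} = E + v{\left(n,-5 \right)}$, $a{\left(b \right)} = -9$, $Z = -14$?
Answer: $462910533$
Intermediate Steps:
$g{\left(n,E \right)} = E$ ($g{\left(n,E \right)} = E + 0 = E$)
$\left(g{\left(42,a{\left(Z \right)} \right)} - 21242\right) \left(6274 - 28057\right) = \left(-9 - 21242\right) \left(6274 - 28057\right) = \left(-21251\right) \left(-21783\right) = 462910533$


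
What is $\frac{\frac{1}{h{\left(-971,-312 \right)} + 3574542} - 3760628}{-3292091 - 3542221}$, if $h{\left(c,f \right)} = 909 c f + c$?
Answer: $\frac{1049053275597691}{1906478755690968} \approx 0.55026$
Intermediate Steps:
$h{\left(c,f \right)} = c + 909 c f$ ($h{\left(c,f \right)} = 909 c f + c = c + 909 c f$)
$\frac{\frac{1}{h{\left(-971,-312 \right)} + 3574542} - 3760628}{-3292091 - 3542221} = \frac{\frac{1}{- 971 \left(1 + 909 \left(-312\right)\right) + 3574542} - 3760628}{-3292091 - 3542221} = \frac{\frac{1}{- 971 \left(1 - 283608\right) + 3574542} - 3760628}{-6834312} = \left(\frac{1}{\left(-971\right) \left(-283607\right) + 3574542} - 3760628\right) \left(- \frac{1}{6834312}\right) = \left(\frac{1}{275382397 + 3574542} - 3760628\right) \left(- \frac{1}{6834312}\right) = \left(\frac{1}{278956939} - 3760628\right) \left(- \frac{1}{6834312}\right) = \left(- \frac{1049053275597691}{278956939}\right) \left(- \frac{1}{6834312}\right) = \frac{1049053275597691}{1906478755690968}$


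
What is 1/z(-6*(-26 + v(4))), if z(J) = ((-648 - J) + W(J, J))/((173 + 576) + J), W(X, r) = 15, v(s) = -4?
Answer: -929/813 ≈ -1.1427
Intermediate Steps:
z(J) = (-633 - J)/(749 + J) (z(J) = ((-648 - J) + 15)/((173 + 576) + J) = (-633 - J)/(749 + J))
1/z(-6*(-26 + v(4))) = 1/((-633 - (-6)*(-26 - 4))/(749 - 6*(-26 - 4))) = 1/((-633 - (-6)*(-30))/(749 - 6*(-30))) = 1/((-633 - 1*180)/(749 + 180)) = 1/((-633 - 180)/929) = 1/((1/929)*(-813)) = 1/(-813/929) = -929/813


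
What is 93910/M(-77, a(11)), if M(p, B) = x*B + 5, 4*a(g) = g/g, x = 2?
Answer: 187820/11 ≈ 17075.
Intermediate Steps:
a(g) = ¼ (a(g) = (g/g)/4 = (¼)*1 = ¼)
M(p, B) = 5 + 2*B (M(p, B) = 2*B + 5 = 5 + 2*B)
93910/M(-77, a(11)) = 93910/(5 + 2*(¼)) = 93910/(5 + ½) = 93910/(11/2) = 93910*(2/11) = 187820/11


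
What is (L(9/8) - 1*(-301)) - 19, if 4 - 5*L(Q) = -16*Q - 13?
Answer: 289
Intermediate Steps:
L(Q) = 17/5 + 16*Q/5 (L(Q) = ⅘ - (-16*Q - 13)/5 = ⅘ - (-13 - 16*Q)/5 = ⅘ + (13/5 + 16*Q/5) = 17/5 + 16*Q/5)
(L(9/8) - 1*(-301)) - 19 = ((17/5 + 16*(9/8)/5) - 1*(-301)) - 19 = ((17/5 + 16*(9*(⅛))/5) + 301) - 19 = ((17/5 + (16/5)*(9/8)) + 301) - 19 = ((17/5 + 18/5) + 301) - 19 = (7 + 301) - 19 = 308 - 19 = 289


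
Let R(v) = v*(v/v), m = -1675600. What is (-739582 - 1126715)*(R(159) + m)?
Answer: 3126870511977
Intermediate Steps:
R(v) = v (R(v) = v*1 = v)
(-739582 - 1126715)*(R(159) + m) = (-739582 - 1126715)*(159 - 1675600) = -1866297*(-1675441) = 3126870511977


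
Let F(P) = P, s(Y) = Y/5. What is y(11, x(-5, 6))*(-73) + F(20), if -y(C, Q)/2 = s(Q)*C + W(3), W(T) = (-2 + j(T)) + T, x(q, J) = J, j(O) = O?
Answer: 12656/5 ≈ 2531.2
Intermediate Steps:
s(Y) = Y/5 (s(Y) = Y*(⅕) = Y/5)
W(T) = -2 + 2*T (W(T) = (-2 + T) + T = -2 + 2*T)
y(C, Q) = -8 - 2*C*Q/5 (y(C, Q) = -2*((Q/5)*C + (-2 + 2*3)) = -2*(C*Q/5 + (-2 + 6)) = -2*(C*Q/5 + 4) = -2*(4 + C*Q/5) = -8 - 2*C*Q/5)
y(11, x(-5, 6))*(-73) + F(20) = (-8 - ⅖*11*6)*(-73) + 20 = (-8 - 132/5)*(-73) + 20 = -172/5*(-73) + 20 = 12556/5 + 20 = 12656/5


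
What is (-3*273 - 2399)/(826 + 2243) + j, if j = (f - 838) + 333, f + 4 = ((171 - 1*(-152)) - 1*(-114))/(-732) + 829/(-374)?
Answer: -593531231/1157292 ≈ -512.86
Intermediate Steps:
f = -932669/136884 (f = -4 + (((171 - 1*(-152)) - 1*(-114))/(-732) + 829/(-374)) = -4 + (((171 + 152) + 114)*(-1/732) + 829*(-1/374)) = -4 + ((323 + 114)*(-1/732) - 829/374) = -4 + (437*(-1/732) - 829/374) = -4 + (-437/732 - 829/374) = -4 - 385133/136884 = -932669/136884 ≈ -6.8136)
j = -70059089/136884 (j = (-932669/136884 - 838) + 333 = -115641461/136884 + 333 = -70059089/136884 ≈ -511.81)
(-3*273 - 2399)/(826 + 2243) + j = (-3*273 - 2399)/(826 + 2243) - 70059089/136884 = (-819 - 2399)/3069 - 70059089/136884 = -3218*1/3069 - 70059089/136884 = -3218/3069 - 70059089/136884 = -593531231/1157292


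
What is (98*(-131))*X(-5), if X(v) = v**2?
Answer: -320950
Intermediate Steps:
(98*(-131))*X(-5) = (98*(-131))*(-5)**2 = -12838*25 = -320950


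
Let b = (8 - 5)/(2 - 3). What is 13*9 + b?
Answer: 114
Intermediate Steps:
b = -3 (b = 3/(-1) = 3*(-1) = -3)
13*9 + b = 13*9 - 3 = 117 - 3 = 114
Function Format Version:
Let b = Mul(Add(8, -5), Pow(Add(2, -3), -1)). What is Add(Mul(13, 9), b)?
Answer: 114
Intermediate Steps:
b = -3 (b = Mul(3, Pow(-1, -1)) = Mul(3, -1) = -3)
Add(Mul(13, 9), b) = Add(Mul(13, 9), -3) = Add(117, -3) = 114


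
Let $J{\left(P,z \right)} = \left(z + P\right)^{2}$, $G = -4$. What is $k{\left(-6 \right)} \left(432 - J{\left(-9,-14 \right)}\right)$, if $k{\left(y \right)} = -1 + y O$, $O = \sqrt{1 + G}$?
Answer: $97 + 582 i \sqrt{3} \approx 97.0 + 1008.1 i$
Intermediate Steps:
$O = i \sqrt{3}$ ($O = \sqrt{1 - 4} = \sqrt{-3} = i \sqrt{3} \approx 1.732 i$)
$J{\left(P,z \right)} = \left(P + z\right)^{2}$
$k{\left(y \right)} = -1 + i y \sqrt{3}$ ($k{\left(y \right)} = -1 + y i \sqrt{3} = -1 + i y \sqrt{3}$)
$k{\left(-6 \right)} \left(432 - J{\left(-9,-14 \right)}\right) = \left(-1 + i \left(-6\right) \sqrt{3}\right) \left(432 - \left(-9 - 14\right)^{2}\right) = \left(-1 - 6 i \sqrt{3}\right) \left(432 - \left(-23\right)^{2}\right) = \left(-1 - 6 i \sqrt{3}\right) \left(432 - 529\right) = \left(-1 - 6 i \sqrt{3}\right) \left(-97\right) = 97 + 582 i \sqrt{3}$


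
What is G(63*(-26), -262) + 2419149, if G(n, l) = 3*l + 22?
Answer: 2418385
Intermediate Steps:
G(n, l) = 22 + 3*l
G(63*(-26), -262) + 2419149 = (22 + 3*(-262)) + 2419149 = (22 - 786) + 2419149 = -764 + 2419149 = 2418385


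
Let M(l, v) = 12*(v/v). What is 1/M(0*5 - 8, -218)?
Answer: 1/12 ≈ 0.083333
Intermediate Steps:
M(l, v) = 12 (M(l, v) = 12*1 = 12)
1/M(0*5 - 8, -218) = 1/12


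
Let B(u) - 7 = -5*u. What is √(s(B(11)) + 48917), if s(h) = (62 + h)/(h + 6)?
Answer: 5*√17610/3 ≈ 221.17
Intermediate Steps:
B(u) = 7 - 5*u
s(h) = (62 + h)/(6 + h)
√(s(B(11)) + 48917) = √((62 + (7 - 5*11))/(6 + (7 - 5*11)) + 48917) = √((62 + (7 - 55))/(6 + (7 - 55)) + 48917) = √((62 - 48)/(6 - 48) + 48917) = √(14/(-42) + 48917) = √(-1/42*14 + 48917) = √(-⅓ + 48917) = √(146750/3) = 5*√17610/3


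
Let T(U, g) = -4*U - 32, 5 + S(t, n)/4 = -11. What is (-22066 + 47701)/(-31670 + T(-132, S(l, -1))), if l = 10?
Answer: -25635/31174 ≈ -0.82232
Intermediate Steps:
S(t, n) = -64 (S(t, n) = -20 + 4*(-11) = -20 - 44 = -64)
T(U, g) = -32 - 4*U
(-22066 + 47701)/(-31670 + T(-132, S(l, -1))) = (-22066 + 47701)/(-31670 + (-32 - 4*(-132))) = 25635/(-31670 + (-32 + 528)) = 25635/(-31670 + 496) = 25635/(-31174) = 25635*(-1/31174) = -25635/31174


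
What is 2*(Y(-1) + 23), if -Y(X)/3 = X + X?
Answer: 58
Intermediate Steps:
Y(X) = -6*X (Y(X) = -3*(X + X) = -6*X)
2*(Y(-1) + 23) = 2*(-6*(-1) + 23) = 2*(6 + 23) = 2*29 = 58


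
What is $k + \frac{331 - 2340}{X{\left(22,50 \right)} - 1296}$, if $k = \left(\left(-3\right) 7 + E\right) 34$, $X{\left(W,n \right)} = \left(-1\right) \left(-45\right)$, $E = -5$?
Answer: $- \frac{1103875}{1251} \approx -882.39$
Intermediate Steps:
$X{\left(W,n \right)} = 45$
$k = -884$ ($k = \left(\left(-3\right) 7 - 5\right) 34 = \left(-21 - 5\right) 34 = \left(-26\right) 34 = -884$)
$k + \frac{331 - 2340}{X{\left(22,50 \right)} - 1296} = -884 + \frac{331 - 2340}{45 - 1296} = -884 - \frac{2009}{-1251} = -884 - - \frac{2009}{1251} = -884 + \frac{2009}{1251} = - \frac{1103875}{1251}$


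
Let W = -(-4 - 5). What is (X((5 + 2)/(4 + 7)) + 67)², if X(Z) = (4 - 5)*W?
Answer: 3364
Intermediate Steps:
W = 9 (W = -1*(-9) = 9)
X(Z) = -9 (X(Z) = (4 - 5)*9 = -1*9 = -9)
(X((5 + 2)/(4 + 7)) + 67)² = (-9 + 67)² = 58² = 3364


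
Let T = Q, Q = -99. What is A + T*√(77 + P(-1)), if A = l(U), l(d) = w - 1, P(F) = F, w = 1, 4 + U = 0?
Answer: -198*√19 ≈ -863.06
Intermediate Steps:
U = -4 (U = -4 + 0 = -4)
T = -99
l(d) = 0 (l(d) = 1 - 1 = 0)
A = 0
A + T*√(77 + P(-1)) = 0 - 99*√(77 - 1) = 0 - 198*√19 = -198*√19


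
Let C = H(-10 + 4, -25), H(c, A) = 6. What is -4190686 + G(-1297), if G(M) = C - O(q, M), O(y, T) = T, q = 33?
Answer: -4189383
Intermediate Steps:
C = 6
G(M) = 6 - M
-4190686 + G(-1297) = -4190686 + (6 - 1*(-1297)) = -4190686 + (6 + 1297) = -4190686 + 1303 = -4189383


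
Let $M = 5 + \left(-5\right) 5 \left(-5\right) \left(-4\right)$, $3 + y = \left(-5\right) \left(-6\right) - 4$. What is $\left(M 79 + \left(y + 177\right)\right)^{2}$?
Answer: $1513599025$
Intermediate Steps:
$y = 23$ ($y = -3 - -26 = -3 + \left(30 - 4\right) = -3 + 26 = 23$)
$M = -495$ ($M = 5 + \left(-25\right) \left(-5\right) \left(-4\right) = 5 + 125 \left(-4\right) = 5 - 500 = -495$)
$\left(M 79 + \left(y + 177\right)\right)^{2} = \left(\left(-495\right) 79 + \left(23 + 177\right)\right)^{2} = \left(-39105 + 200\right)^{2} = \left(-38905\right)^{2} = 1513599025$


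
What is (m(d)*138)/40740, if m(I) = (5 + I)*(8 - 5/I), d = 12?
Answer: 5083/11640 ≈ 0.43668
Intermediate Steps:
(m(d)*138)/40740 = ((35 - 25/12 + 8*12)*138)/40740 = ((35 - 25*1/12 + 96)*138)*(1/40740) = ((35 - 25/12 + 96)*138)*(1/40740) = ((1547/12)*138)*(1/40740) = (35581/2)*(1/40740) = 5083/11640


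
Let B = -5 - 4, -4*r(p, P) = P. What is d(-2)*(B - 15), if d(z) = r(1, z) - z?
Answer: -60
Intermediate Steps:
r(p, P) = -P/4
B = -9
d(z) = -5*z/4 (d(z) = -z/4 - z = -5*z/4)
d(-2)*(B - 15) = (-5/4*(-2))*(-9 - 15) = (5/2)*(-24) = -60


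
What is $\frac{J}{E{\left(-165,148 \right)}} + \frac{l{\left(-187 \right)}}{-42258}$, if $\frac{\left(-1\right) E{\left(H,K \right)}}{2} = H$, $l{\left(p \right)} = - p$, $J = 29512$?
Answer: $\frac{207842731}{2324190} \approx 89.426$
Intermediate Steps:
$E{\left(H,K \right)} = - 2 H$
$\frac{J}{E{\left(-165,148 \right)}} + \frac{l{\left(-187 \right)}}{-42258} = \frac{29512}{\left(-2\right) \left(-165\right)} + \frac{\left(-1\right) \left(-187\right)}{-42258} = \frac{29512}{330} + 187 \left(- \frac{1}{42258}\right) = 29512 \cdot \frac{1}{330} - \frac{187}{42258} = \frac{14756}{165} - \frac{187}{42258} = \frac{207842731}{2324190}$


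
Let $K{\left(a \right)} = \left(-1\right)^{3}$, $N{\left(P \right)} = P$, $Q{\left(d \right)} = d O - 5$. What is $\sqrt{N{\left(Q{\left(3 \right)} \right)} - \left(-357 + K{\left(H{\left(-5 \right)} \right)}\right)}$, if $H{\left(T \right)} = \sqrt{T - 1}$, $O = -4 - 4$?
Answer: $\sqrt{329} \approx 18.138$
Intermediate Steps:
$O = -8$
$Q{\left(d \right)} = -5 - 8 d$ ($Q{\left(d \right)} = d \left(-8\right) - 5 = - 8 d - 5 = -5 - 8 d$)
$H{\left(T \right)} = \sqrt{-1 + T}$
$K{\left(a \right)} = -1$
$\sqrt{N{\left(Q{\left(3 \right)} \right)} - \left(-357 + K{\left(H{\left(-5 \right)} \right)}\right)} = \sqrt{\left(-5 - 24\right) + \left(357 - -1\right)} = \sqrt{\left(-5 - 24\right) + \left(357 + 1\right)} = \sqrt{-29 + 358} = \sqrt{329}$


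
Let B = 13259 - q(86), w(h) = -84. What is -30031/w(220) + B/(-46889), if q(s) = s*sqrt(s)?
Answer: 1407009803/3938676 + 86*sqrt(86)/46889 ≈ 357.25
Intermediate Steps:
q(s) = s**(3/2)
B = 13259 - 86*sqrt(86) (B = 13259 - 86**(3/2) = 13259 - 86*sqrt(86) ≈ 12461.)
-30031/w(220) + B/(-46889) = -30031/(-84) + (13259 - 86*sqrt(86))/(-46889) = -30031*(-1/84) + (13259 - 86*sqrt(86))*(-1/46889) = 30031/84 + (-13259/46889 + 86*sqrt(86)/46889) = 1407009803/3938676 + 86*sqrt(86)/46889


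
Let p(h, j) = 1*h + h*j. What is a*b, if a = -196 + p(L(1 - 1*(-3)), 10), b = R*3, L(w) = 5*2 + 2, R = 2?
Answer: -384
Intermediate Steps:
L(w) = 12 (L(w) = 10 + 2 = 12)
p(h, j) = h + h*j
b = 6 (b = 2*3 = 6)
a = -64 (a = -196 + 12*(1 + 10) = -196 + 12*11 = -196 + 132 = -64)
a*b = -64*6 = -384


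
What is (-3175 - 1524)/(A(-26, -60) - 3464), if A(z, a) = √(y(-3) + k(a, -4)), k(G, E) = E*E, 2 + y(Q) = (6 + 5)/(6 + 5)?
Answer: 16277336/11999281 + 4699*√15/11999281 ≈ 1.3580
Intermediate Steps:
y(Q) = -1 (y(Q) = -2 + (6 + 5)/(6 + 5) = -2 + 11/11 = -2 + 11*(1/11) = -2 + 1 = -1)
k(G, E) = E²
A(z, a) = √15 (A(z, a) = √(-1 + (-4)²) = √(-1 + 16) = √15)
(-3175 - 1524)/(A(-26, -60) - 3464) = (-3175 - 1524)/(√15 - 3464) = -4699/(-3464 + √15)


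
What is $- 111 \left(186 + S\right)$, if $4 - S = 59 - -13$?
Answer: $-13098$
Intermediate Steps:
$S = -68$ ($S = 4 - \left(59 - -13\right) = 4 - \left(59 + 13\right) = 4 - 72 = -68$)
$- 111 \left(186 + S\right) = - 111 \left(186 - 68\right) = \left(-111\right) 118 = -13098$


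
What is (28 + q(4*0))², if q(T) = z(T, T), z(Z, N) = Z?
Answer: 784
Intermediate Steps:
q(T) = T
(28 + q(4*0))² = (28 + 4*0)² = (28 + 0)² = 28² = 784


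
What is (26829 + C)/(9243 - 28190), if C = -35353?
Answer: 8524/18947 ≈ 0.44989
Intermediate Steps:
(26829 + C)/(9243 - 28190) = (26829 - 35353)/(9243 - 28190) = -8524/(-18947) = -8524*(-1/18947) = 8524/18947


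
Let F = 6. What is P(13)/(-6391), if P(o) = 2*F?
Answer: -12/6391 ≈ -0.0018776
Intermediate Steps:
P(o) = 12 (P(o) = 2*6 = 12)
P(13)/(-6391) = 12/(-6391) = 12*(-1/6391) = -12/6391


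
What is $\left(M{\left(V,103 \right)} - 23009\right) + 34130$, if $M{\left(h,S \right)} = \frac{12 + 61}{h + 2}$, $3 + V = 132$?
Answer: $\frac{1456924}{131} \approx 11122.0$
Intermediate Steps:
$V = 129$ ($V = -3 + 132 = 129$)
$M{\left(h,S \right)} = \frac{73}{2 + h}$
$\left(M{\left(V,103 \right)} - 23009\right) + 34130 = \left(\frac{73}{2 + 129} - 23009\right) + 34130 = \left(\frac{73}{131} - 23009\right) + 34130 = - \frac{3014106}{131} + 34130 = \frac{1456924}{131}$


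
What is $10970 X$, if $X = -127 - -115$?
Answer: $-131640$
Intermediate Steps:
$X = -12$ ($X = -127 + 115 = -12$)
$10970 X = 10970 \left(-12\right) = -131640$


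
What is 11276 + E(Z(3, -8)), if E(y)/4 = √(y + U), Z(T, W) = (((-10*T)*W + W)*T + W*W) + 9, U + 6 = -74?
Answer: 11276 + 4*√689 ≈ 11381.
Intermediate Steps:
U = -80 (U = -6 - 74 = -80)
Z(T, W) = 9 + W² + T*(W - 10*T*W) (Z(T, W) = ((-10*T*W + W)*T + W²) + 9 = ((W - 10*T*W)*T + W²) + 9 = (T*(W - 10*T*W) + W²) + 9 = (W² + T*(W - 10*T*W)) + 9 = 9 + W² + T*(W - 10*T*W))
E(y) = 4*√(-80 + y) (E(y) = 4*√(y - 80) = 4*√(-80 + y))
11276 + E(Z(3, -8)) = 11276 + 4*√(-80 + (9 + (-8)² + 3*(-8) - 10*(-8)*3²)) = 11276 + 4*√(-80 + (9 + 64 - 24 - 10*(-8)*9)) = 11276 + 4*√(-80 + (9 + 64 - 24 + 720)) = 11276 + 4*√(-80 + 769) = 11276 + 4*√689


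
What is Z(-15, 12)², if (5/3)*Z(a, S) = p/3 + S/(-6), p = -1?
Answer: 49/25 ≈ 1.9600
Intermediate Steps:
Z(a, S) = -⅕ - S/10 (Z(a, S) = 3*(-1/3 + S/(-6))/5 = 3*(-1*⅓ + S*(-⅙))/5 = 3*(-⅓ - S/6)/5 = -⅕ - S/10)
Z(-15, 12)² = (-⅕ - ⅒*12)² = (-⅕ - 6/5)² = (-7/5)² = 49/25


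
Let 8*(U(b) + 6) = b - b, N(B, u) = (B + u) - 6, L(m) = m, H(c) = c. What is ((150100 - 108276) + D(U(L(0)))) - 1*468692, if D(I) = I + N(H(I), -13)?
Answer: -426899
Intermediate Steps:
N(B, u) = -6 + B + u
U(b) = -6 (U(b) = -6 + (b - b)/8 = -6 + (1/8)*0 = -6 + 0 = -6)
D(I) = -19 + 2*I (D(I) = I + (-6 + I - 13) = I + (-19 + I) = -19 + 2*I)
((150100 - 108276) + D(U(L(0)))) - 1*468692 = ((150100 - 108276) + (-19 + 2*(-6))) - 1*468692 = (41824 + (-19 - 12)) - 468692 = (41824 - 31) - 468692 = 41793 - 468692 = -426899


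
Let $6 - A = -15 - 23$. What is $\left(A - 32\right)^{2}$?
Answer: $144$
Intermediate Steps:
$A = 44$ ($A = 6 - \left(-15 - 23\right) = 6 - -38 = 6 + 38 = 44$)
$\left(A - 32\right)^{2} = \left(44 - 32\right)^{2} = 12^{2} = 144$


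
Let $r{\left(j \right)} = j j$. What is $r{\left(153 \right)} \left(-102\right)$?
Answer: $-2387718$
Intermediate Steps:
$r{\left(j \right)} = j^{2}$
$r{\left(153 \right)} \left(-102\right) = 153^{2} \left(-102\right) = 23409 \left(-102\right) = -2387718$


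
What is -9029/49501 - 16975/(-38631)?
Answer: 491480176/1912273131 ≈ 0.25701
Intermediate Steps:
-9029/49501 - 16975/(-38631) = -9029*1/49501 - 16975*(-1/38631) = -9029/49501 + 16975/38631 = 491480176/1912273131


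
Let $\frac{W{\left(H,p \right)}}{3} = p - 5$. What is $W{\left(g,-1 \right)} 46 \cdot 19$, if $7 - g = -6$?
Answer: $-15732$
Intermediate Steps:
$g = 13$ ($g = 7 - -6 = 7 + 6 = 13$)
$W{\left(H,p \right)} = -15 + 3 p$ ($W{\left(H,p \right)} = 3 \left(p - 5\right) = 3 \left(-5 + p\right) = -15 + 3 p$)
$W{\left(g,-1 \right)} 46 \cdot 19 = \left(-15 + 3 \left(-1\right)\right) 46 \cdot 19 = \left(-15 - 3\right) 46 \cdot 19 = \left(-18\right) 46 \cdot 19 = \left(-828\right) 19 = -15732$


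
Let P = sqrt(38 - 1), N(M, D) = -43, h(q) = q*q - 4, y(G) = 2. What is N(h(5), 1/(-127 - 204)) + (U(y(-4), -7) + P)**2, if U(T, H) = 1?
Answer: -5 + 2*sqrt(37) ≈ 7.1655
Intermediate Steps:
h(q) = -4 + q**2 (h(q) = q**2 - 4 = -4 + q**2)
P = sqrt(37) ≈ 6.0828
N(h(5), 1/(-127 - 204)) + (U(y(-4), -7) + P)**2 = -43 + (1 + sqrt(37))**2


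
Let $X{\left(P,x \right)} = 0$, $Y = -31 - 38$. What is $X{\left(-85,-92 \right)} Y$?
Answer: $0$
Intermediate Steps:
$Y = -69$ ($Y = -31 - 38 = -69$)
$X{\left(-85,-92 \right)} Y = 0 \left(-69\right) = 0$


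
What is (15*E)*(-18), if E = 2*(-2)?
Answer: 1080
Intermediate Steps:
E = -4
(15*E)*(-18) = (15*(-4))*(-18) = -60*(-18) = 1080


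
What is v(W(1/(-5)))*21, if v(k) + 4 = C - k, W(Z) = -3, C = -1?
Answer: -42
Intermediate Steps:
v(k) = -5 - k (v(k) = -4 + (-1 - k) = -5 - k)
v(W(1/(-5)))*21 = (-5 - 1*(-3))*21 = (-5 + 3)*21 = -2*21 = -42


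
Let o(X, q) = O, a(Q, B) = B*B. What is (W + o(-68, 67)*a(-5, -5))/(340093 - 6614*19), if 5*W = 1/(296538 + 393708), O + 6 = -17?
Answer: -1984457249/740036895210 ≈ -0.0026816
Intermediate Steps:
a(Q, B) = B**2
O = -23 (O = -6 - 17 = -23)
o(X, q) = -23
W = 1/3451230 (W = 1/(5*(296538 + 393708)) = (1/5)/690246 = (1/5)*(1/690246) = 1/3451230 ≈ 2.8975e-7)
(W + o(-68, 67)*a(-5, -5))/(340093 - 6614*19) = (1/3451230 - 23*(-5)**2)/(340093 - 6614*19) = (1/3451230 - 23*25)/(340093 - 125666) = (1/3451230 - 575)/214427 = -1984457249/3451230*1/214427 = -1984457249/740036895210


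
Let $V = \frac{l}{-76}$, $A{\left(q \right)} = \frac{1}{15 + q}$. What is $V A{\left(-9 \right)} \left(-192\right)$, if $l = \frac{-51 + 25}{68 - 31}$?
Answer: $- \frac{208}{703} \approx -0.29587$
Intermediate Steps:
$l = - \frac{26}{37} \approx -0.7027$
$V = \frac{13}{1406}$ ($V = - \frac{26}{37 \left(-76\right)} = \left(- \frac{26}{37}\right) \left(- \frac{1}{76}\right) = \frac{13}{1406} \approx 0.0092461$)
$V A{\left(-9 \right)} \left(-192\right) = \frac{13}{1406 \left(15 - 9\right)} \left(-192\right) = \frac{13}{1406 \cdot 6} \left(-192\right) = \frac{13}{1406} \cdot \frac{1}{6} \left(-192\right) = \frac{13}{8436} \left(-192\right) = - \frac{208}{703}$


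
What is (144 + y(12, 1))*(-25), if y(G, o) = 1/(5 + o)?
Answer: -21625/6 ≈ -3604.2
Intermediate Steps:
(144 + y(12, 1))*(-25) = (144 + 1/(5 + 1))*(-25) = (144 + 1/6)*(-25) = (144 + ⅙)*(-25) = (865/6)*(-25) = -21625/6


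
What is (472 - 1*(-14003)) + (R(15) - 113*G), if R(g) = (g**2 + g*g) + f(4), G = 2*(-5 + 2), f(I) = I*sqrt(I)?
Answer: 15611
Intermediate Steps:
f(I) = I**(3/2)
G = -6 (G = 2*(-3) = -6)
R(g) = 8 + 2*g**2 (R(g) = (g**2 + g*g) + 4**(3/2) = (g**2 + g**2) + 8 = 2*g**2 + 8 = 8 + 2*g**2)
(472 - 1*(-14003)) + (R(15) - 113*G) = (472 - 1*(-14003)) + ((8 + 2*15**2) - 113*(-6)) = (472 + 14003) + ((8 + 2*225) - 1*(-678)) = 14475 + ((8 + 450) + 678) = 14475 + (458 + 678) = 14475 + 1136 = 15611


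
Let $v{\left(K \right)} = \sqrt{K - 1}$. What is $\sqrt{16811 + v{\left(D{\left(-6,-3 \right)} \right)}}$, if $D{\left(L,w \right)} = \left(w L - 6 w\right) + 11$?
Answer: $\sqrt{16811 + \sqrt{46}} \approx 129.68$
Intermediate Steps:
$D{\left(L,w \right)} = 11 - 6 w + L w$ ($D{\left(L,w \right)} = \left(L w - 6 w\right) + 11 = \left(- 6 w + L w\right) + 11 = 11 - 6 w + L w$)
$v{\left(K \right)} = \sqrt{-1 + K}$
$\sqrt{16811 + v{\left(D{\left(-6,-3 \right)} \right)}} = \sqrt{16811 + \sqrt{-1 - -47}} = \sqrt{16811 + \sqrt{-1 + \left(11 + 18 + 18\right)}} = \sqrt{16811 + \sqrt{-1 + 47}} = \sqrt{16811 + \sqrt{46}}$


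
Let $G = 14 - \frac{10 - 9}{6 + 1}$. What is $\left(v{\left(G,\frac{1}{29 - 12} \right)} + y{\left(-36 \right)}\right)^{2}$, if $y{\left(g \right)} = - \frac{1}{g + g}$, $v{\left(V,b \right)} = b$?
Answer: $\frac{7921}{1498176} \approx 0.0052871$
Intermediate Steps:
$G = \frac{97}{7}$ ($G = 14 - 1 \cdot \frac{1}{7} = 14 - \frac{1}{7} = \frac{97}{7} \approx 13.857$)
$y{\left(g \right)} = - \frac{1}{2 g}$
$\left(v{\left(G,\frac{1}{29 - 12} \right)} + y{\left(-36 \right)}\right)^{2} = \left(\frac{1}{29 - 12} - \frac{1}{2 \left(-36\right)}\right)^{2} = \left(\frac{1}{17} - - \frac{1}{72}\right)^{2} = \left(\frac{1}{17} + \frac{1}{72}\right)^{2} = \left(\frac{89}{1224}\right)^{2} = \frac{7921}{1498176}$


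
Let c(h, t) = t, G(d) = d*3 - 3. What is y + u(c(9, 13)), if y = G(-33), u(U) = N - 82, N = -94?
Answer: -278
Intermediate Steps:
G(d) = -3 + 3*d (G(d) = 3*d - 3 = -3 + 3*d)
u(U) = -176 (u(U) = -94 - 82 = -176)
y = -102 (y = -3 + 3*(-33) = -3 - 99 = -102)
y + u(c(9, 13)) = -102 - 176 = -278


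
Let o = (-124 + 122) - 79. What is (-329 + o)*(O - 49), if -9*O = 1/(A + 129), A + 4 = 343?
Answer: 42309745/2106 ≈ 20090.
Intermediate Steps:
A = 339 (A = -4 + 343 = 339)
O = -1/4212 (O = -1/(9*(339 + 129)) = -1/9/468 = -1/9*1/468 = -1/4212 ≈ -0.00023742)
o = -81 (o = -2 - 79 = -81)
(-329 + o)*(O - 49) = (-329 - 81)*(-1/4212 - 49) = -410*(-206389/4212) = 42309745/2106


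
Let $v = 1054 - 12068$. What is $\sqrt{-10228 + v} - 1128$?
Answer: $-1128 + i \sqrt{21242} \approx -1128.0 + 145.75 i$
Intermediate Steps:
$v = -11014$
$\sqrt{-10228 + v} - 1128 = \sqrt{-10228 - 11014} - 1128 = \sqrt{-21242} - 1128 = i \sqrt{21242} - 1128 = -1128 + i \sqrt{21242}$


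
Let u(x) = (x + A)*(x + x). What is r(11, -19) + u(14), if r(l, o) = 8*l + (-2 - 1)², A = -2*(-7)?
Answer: 881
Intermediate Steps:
A = 14
u(x) = 2*x*(14 + x) (u(x) = (x + 14)*(x + x) = (14 + x)*(2*x) = 2*x*(14 + x))
r(l, o) = 9 + 8*l (r(l, o) = 8*l + (-3)² = 8*l + 9 = 9 + 8*l)
r(11, -19) + u(14) = (9 + 8*11) + 2*14*(14 + 14) = (9 + 88) + 2*14*28 = 97 + 784 = 881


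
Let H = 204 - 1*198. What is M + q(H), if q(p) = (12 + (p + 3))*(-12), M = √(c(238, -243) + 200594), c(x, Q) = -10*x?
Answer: -252 + √198214 ≈ 193.21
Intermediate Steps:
H = 6 (H = 204 - 198 = 6)
M = √198214 (M = √(-10*238 + 200594) = √(-2380 + 200594) = √198214 ≈ 445.21)
q(p) = -180 - 12*p (q(p) = (12 + (3 + p))*(-12) = (15 + p)*(-12) = -180 - 12*p)
M + q(H) = √198214 + (-180 - 12*6) = √198214 + (-180 - 72) = √198214 - 252 = -252 + √198214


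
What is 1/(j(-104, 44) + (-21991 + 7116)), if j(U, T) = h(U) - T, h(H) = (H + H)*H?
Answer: 1/6713 ≈ 0.00014896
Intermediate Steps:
h(H) = 2*H² (h(H) = (2*H)*H = 2*H²)
j(U, T) = -T + 2*U² (j(U, T) = 2*U² - T = -T + 2*U²)
1/(j(-104, 44) + (-21991 + 7116)) = 1/((-1*44 + 2*(-104)²) + (-21991 + 7116)) = 1/((-44 + 2*10816) - 14875) = 1/((-44 + 21632) - 14875) = 1/(21588 - 14875) = 1/6713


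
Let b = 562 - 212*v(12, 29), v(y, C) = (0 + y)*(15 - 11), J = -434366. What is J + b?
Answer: -443980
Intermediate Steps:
v(y, C) = 4*y (v(y, C) = y*4 = 4*y)
b = -9614 (b = 562 - 848*12 = 562 - 212*48 = 562 - 10176 = -9614)
J + b = -434366 - 9614 = -443980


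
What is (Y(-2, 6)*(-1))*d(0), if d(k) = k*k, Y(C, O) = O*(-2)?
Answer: 0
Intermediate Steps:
Y(C, O) = -2*O
d(k) = k**2
(Y(-2, 6)*(-1))*d(0) = (-2*6*(-1))*0**2 = -12*(-1)*0 = 12*0 = 0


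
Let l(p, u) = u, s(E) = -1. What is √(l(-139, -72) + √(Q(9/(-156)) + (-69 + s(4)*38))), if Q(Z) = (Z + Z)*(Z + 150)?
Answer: √(-48672 + 13*I*√336110)/26 ≈ 0.65501 + 8.5105*I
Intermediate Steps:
Q(Z) = 2*Z*(150 + Z) (Q(Z) = (2*Z)*(150 + Z) = 2*Z*(150 + Z))
√(l(-139, -72) + √(Q(9/(-156)) + (-69 + s(4)*38))) = √(-72 + √(2*(9/(-156))*(150 + 9/(-156)) + (-69 - 1*38))) = √(-72 + √(2*(9*(-1/156))*(150 + 9*(-1/156)) + (-69 - 38))) = √(-72 + √(2*(-3/52)*(150 - 3/52) - 107)) = √(-72 + √(2*(-3/52)*(7797/52) - 107)) = √(-72 + √(-23391/1352 - 107)) = √(-72 + √(-168055/1352)) = √(-72 + I*√336110/52)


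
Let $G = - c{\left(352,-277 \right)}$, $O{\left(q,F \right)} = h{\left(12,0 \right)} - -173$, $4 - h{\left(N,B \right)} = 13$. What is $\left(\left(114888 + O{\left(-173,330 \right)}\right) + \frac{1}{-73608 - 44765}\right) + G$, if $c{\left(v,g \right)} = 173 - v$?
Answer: $\frac{13640239162}{118373} \approx 1.1523 \cdot 10^{5}$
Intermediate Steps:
$h{\left(N,B \right)} = -9$ ($h{\left(N,B \right)} = 4 - 13 = -9$)
$O{\left(q,F \right)} = 164$ ($O{\left(q,F \right)} = -9 - -173 = -9 + 173 = 164$)
$G = 179$ ($G = - (173 - 352) = \left(-1\right) \left(-179\right) = 179$)
$\left(\left(114888 + O{\left(-173,330 \right)}\right) + \frac{1}{-73608 - 44765}\right) + G = \left(\left(114888 + 164\right) + \frac{1}{-73608 - 44765}\right) + 179 = \left(115052 + \frac{1}{-118373}\right) + 179 = \left(115052 - \frac{1}{118373}\right) + 179 = \frac{13619050395}{118373} + 179 = \frac{13640239162}{118373}$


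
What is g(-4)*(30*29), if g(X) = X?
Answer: -3480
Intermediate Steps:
g(-4)*(30*29) = -120*29 = -4*870 = -3480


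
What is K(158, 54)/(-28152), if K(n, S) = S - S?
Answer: 0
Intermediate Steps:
K(n, S) = 0
K(158, 54)/(-28152) = 0/(-28152) = 0*(-1/28152) = 0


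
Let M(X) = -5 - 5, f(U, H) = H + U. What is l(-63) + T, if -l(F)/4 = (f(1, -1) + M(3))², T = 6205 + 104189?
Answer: 109994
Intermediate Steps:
M(X) = -10
T = 110394
l(F) = -400 (l(F) = -4*((-1 + 1) - 10)² = -4*(0 - 10)² = -4*(-10)² = -4*100 = -400)
l(-63) + T = -400 + 110394 = 109994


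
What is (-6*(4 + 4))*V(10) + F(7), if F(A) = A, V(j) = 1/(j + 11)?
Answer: 33/7 ≈ 4.7143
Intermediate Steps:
V(j) = 1/(11 + j)
(-6*(4 + 4))*V(10) + F(7) = (-6*(4 + 4))/(11 + 10) + 7 = -6*8/21 + 7 = -48*1/21 + 7 = -16/7 + 7 = 33/7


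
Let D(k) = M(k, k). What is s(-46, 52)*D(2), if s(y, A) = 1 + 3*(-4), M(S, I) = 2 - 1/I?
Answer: -33/2 ≈ -16.500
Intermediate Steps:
s(y, A) = -11 (s(y, A) = 1 - 12 = -11)
D(k) = 2 - 1/k
s(-46, 52)*D(2) = -11*(2 - 1/2) = -11*3/2 = -33/2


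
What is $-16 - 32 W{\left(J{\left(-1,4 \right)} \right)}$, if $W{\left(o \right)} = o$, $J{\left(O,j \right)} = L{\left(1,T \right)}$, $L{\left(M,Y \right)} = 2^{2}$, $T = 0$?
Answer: $-144$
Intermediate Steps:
$L{\left(M,Y \right)} = 4$
$J{\left(O,j \right)} = 4$
$-16 - 32 W{\left(J{\left(-1,4 \right)} \right)} = -16 - 128 = -144$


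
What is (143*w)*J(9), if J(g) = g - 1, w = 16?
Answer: 18304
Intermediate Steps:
J(g) = -1 + g
(143*w)*J(9) = (143*16)*(-1 + 9) = 2288*8 = 18304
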